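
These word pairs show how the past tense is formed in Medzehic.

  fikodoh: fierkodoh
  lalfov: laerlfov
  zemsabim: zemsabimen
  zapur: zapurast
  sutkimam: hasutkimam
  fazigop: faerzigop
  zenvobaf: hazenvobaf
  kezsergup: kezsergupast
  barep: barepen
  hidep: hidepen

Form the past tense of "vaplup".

vaplupast

kezsergup and barep both end in -p yet inflect differently (kezsergupast, barepen), so the final letter is not what conditions the rule; the last vowel is.
"vaplup" has last vowel 'u'. The stems whose last vowel is 'u' (zapur → zapurast, kezsergup → kezsergupast) add -ast.
So vaplup → vaplupast.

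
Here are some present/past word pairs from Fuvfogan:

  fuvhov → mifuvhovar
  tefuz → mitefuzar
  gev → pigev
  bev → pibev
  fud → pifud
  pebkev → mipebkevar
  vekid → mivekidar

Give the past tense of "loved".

"loved" has 2 vowels. The stems with 2 vowels (pebkev → mipebkevar, tefuz → mitefuzar, vekid → mivekidar) add mi- … -ar around the stem.
The other pattern: stems with 1 vowel add the prefix pi-.
So loved → milovedar.

milovedar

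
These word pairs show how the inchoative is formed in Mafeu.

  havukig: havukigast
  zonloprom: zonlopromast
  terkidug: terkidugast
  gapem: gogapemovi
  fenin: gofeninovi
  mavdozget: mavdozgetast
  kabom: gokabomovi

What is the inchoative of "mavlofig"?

gapem and zonloprom both end in -m yet inflect differently (gogapemovi, zonlopromast), so the final letter is not what conditions the rule; the number of vowels is.
"mavlofig" has 3 vowels. The stems with 3 vowels (terkidug → terkidugast, havukig → havukigast, mavdozget → mavdozgetast) add -ast.
So mavlofig → mavlofigast.

mavlofigast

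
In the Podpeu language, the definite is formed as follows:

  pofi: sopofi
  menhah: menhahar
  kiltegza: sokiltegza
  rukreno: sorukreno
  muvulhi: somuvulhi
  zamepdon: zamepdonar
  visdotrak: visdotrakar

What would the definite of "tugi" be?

kiltegza and visdotrak both have last vowel 'a' yet inflect differently (sokiltegza, visdotrakar), so the last vowel is not what conditions the rule; whether the stem ends in a vowel or a consonant is.
"tugi" ends in a vowel. The stems ending in a vowel (pofi → sopofi, muvulhi → somuvulhi, rukreno → sorukreno) add the prefix so-.
The other pattern: stems ending in a consonant add -ar.
So tugi → sotugi.

sotugi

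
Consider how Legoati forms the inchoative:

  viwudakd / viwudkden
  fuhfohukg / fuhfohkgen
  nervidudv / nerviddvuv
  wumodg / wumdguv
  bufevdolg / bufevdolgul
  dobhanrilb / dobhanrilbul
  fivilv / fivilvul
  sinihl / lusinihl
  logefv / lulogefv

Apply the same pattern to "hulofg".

"hulofg" has second-to-last letter 'f'. The one such stem in the data (logefv → lulogefv) adds the prefix lu-, so the same rule applies.
The other patterns: stems whose second-to-last letter is 'k' delete the last vowel and add -en; stems whose second-to-last letter is 'd' delete the last vowel and add -uv; stems whose second-to-last letter is 'l' add -ul.
So hulofg → luhulofg.

luhulofg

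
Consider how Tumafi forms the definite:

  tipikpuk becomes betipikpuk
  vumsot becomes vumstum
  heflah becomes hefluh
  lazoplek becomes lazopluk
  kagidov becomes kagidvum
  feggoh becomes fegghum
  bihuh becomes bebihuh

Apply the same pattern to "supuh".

besupuh

feggoh and bihuh both end in -h yet inflect differently (fegghum, bebihuh), so the final letter is not what conditions the rule; the last vowel is.
"supuh" has last vowel 'u'. The stems whose last vowel is 'u' (bihuh → bebihuh, tipikpuk → betipikpuk) add the prefix be-.
The other patterns: stems whose last vowel is 'o' delete the last vowel and add -um; stems whose last vowel is 'a' or 'e' change the last vowel to 'u'.
So supuh → besupuh.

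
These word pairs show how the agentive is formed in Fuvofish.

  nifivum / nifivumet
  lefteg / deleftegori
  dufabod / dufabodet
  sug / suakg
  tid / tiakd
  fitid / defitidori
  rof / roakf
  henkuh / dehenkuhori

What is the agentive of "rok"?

roakk

tid and fitid both end in -d yet inflect differently (tiakd, defitidori), so the final letter is not what conditions the rule; the number of vowels is.
"rok" has 1 vowel. The stems with 1 vowel (rof → roakf, tid → tiakd, sug → suakg) insert -ak- after the first vowel.
The other patterns: stems with 2 vowels add de- … -ori around the stem; stems with 3 vowels add -et.
So rok → roakk.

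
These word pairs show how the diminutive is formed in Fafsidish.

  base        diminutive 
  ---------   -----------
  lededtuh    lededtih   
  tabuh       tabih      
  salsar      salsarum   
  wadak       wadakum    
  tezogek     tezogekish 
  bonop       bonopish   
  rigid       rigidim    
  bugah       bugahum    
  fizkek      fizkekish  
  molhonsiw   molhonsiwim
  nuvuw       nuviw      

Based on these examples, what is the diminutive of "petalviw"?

molhonsiw and nuvuw both end in -w yet inflect differently (molhonsiwim, nuviw), so the final letter is not what conditions the rule; the last vowel is.
"petalviw" has last vowel 'i'. The stems whose last vowel is 'i' (rigid → rigidim, molhonsiw → molhonsiwim) add -im.
The other patterns: stems whose last vowel is 'e' or 'o' add -ish; stems whose last vowel is 'u' change the last vowel to 'i'; stems whose last vowel is 'a' add -um.
So petalviw → petalviwim.

petalviwim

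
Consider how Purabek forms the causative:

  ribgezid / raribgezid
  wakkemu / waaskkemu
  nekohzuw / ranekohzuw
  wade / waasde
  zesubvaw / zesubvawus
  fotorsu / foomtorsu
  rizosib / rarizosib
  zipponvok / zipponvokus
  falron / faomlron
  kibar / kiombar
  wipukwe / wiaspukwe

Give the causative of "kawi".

kaomwi

nekohzuw and zesubvaw both end in -w yet inflect differently (ranekohzuw, zesubvawus), so the final letter is not what conditions the rule; the first letter is.
"kawi" begins with k-. The one such stem in the data (kibar → kiombar) inserts -om- after the first vowel (as do fotorsu, falron), so the same rule applies.
So kawi → kaomwi.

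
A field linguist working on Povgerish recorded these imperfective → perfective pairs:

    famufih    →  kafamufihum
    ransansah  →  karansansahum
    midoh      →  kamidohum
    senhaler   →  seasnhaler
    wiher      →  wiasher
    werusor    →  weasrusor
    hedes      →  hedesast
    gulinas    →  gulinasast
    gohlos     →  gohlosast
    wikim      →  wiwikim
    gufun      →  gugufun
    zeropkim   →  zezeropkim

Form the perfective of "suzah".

kasuzahum

midoh and werusor both have last vowel 'o' yet inflect differently (kamidohum, weasrusor), so the last vowel is not what conditions the rule; the final letter is.
"suzah" ends in -h. The stems ending in -h (famufih → kafamufihum, ransansah → karansansahum, midoh → kamidohum) add ka- … -um around the stem.
So suzah → kasuzahum.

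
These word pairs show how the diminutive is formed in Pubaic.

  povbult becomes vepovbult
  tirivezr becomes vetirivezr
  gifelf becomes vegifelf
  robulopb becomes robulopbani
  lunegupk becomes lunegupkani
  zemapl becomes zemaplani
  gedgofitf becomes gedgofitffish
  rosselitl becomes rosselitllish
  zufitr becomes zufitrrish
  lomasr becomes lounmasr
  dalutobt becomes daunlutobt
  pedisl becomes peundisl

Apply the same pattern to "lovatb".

lovatbbish

gifelf and gedgofitf both end in -f yet inflect differently (vegifelf, gedgofitffish), so the final letter is not what conditions the rule; the second-to-last letter is.
"lovatb" has second-to-last letter 't'. The stems whose second-to-last letter is 't' (gedgofitf → gedgofitffish, rosselitl → rosselitllish, zufitr → zufitrrish) double the final consonant and add -ish.
The other patterns: stems whose second-to-last letter is 'l' or 'z' add the prefix ve-; stems whose second-to-last letter is 'p' add -ani; stems whose second-to-last letter is 'b' or 's' insert -un- after the first vowel.
So lovatb → lovatbbish.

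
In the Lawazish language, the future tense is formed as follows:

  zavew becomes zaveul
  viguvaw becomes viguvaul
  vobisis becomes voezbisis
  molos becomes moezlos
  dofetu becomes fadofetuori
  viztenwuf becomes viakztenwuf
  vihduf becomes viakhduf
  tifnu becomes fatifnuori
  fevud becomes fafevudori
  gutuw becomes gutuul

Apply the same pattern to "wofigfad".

fawofigfadori

dofetu and gutuw both have last vowel 'u' yet inflect differently (fadofetuori, gutuul), so the last vowel is not what conditions the rule; the final letter is.
"wofigfad" ends in -d. The one such stem in the data (fevud → fafevudori) adds fa- … -ori around the stem, so the same rule applies.
The other patterns: stems ending in -w drop the final letter and add -ul; stems ending in -s insert -ez- after the first vowel; stems ending in -f insert -ak- after the first vowel.
So wofigfad → fawofigfadori.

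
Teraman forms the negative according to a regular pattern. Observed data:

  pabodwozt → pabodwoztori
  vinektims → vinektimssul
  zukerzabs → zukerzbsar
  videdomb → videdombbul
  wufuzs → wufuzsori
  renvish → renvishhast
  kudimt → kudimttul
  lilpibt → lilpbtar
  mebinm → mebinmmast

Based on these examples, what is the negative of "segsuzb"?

segsuzbori

kudimt and lilpibt both end in -t yet inflect differently (kudimttul, lilpbtar), so the final letter is not what conditions the rule; the second-to-last letter is.
"segsuzb" has second-to-last letter 'z'. The stems whose second-to-last letter is 'z' (wufuzs → wufuzsori, pabodwozt → pabodwoztori) add -ori.
The other patterns: stems whose second-to-last letter is 'm' double the final consonant and add -ul; stems whose second-to-last letter is 'b' delete the last vowel and add -ar; stems whose second-to-last letter is 'n' or 's' double the final consonant and add -ast.
So segsuzb → segsuzbori.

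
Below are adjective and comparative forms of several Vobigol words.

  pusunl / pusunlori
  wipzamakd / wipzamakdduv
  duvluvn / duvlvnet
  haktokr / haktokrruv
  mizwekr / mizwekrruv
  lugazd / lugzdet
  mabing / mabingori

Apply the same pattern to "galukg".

galukgguv

lugazd and wipzamakd both end in -d yet inflect differently (lugzdet, wipzamakdduv), so the final letter is not what conditions the rule; the second-to-last letter is.
"galukg" has second-to-last letter 'k'. The stems whose second-to-last letter is 'k' (wipzamakd → wipzamakdduv, mizwekr → mizwekrruv, haktokr → haktokrruv) double the final consonant and add -uv.
The other patterns: stems whose second-to-last letter is 'v' or 'z' delete the last vowel and add -et; stems whose second-to-last letter is 'n' add -ori.
So galukg → galukgguv.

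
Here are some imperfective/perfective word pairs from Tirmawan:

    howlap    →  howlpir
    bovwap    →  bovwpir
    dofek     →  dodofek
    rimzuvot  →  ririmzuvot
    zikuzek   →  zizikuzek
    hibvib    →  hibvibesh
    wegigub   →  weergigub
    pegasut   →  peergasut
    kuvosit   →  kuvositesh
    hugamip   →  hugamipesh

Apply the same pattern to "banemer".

wegigub and hibvib both end in -b yet inflect differently (weergigub, hibvibesh), so the final letter is not what conditions the rule; the last vowel is.
"banemer" has last vowel 'e'. The stems whose last vowel is 'e' (zikuzek → zizikuzek, dofek → dodofek) repeat the first consonant+vowel as a prefix.
The other patterns: stems whose last vowel is 'u' insert -er- after the first vowel; stems whose last vowel is 'i' add -esh; stems whose last vowel is 'a' delete the last vowel and add -ir.
So banemer → babanemer.

babanemer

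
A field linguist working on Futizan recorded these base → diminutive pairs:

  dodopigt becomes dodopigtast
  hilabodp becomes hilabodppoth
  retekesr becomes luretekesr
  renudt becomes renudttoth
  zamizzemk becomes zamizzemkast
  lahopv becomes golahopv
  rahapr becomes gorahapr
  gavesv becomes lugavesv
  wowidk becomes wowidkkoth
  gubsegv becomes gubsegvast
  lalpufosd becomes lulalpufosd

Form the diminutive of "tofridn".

tofridnnoth

retekesr and rahapr both end in -r yet inflect differently (luretekesr, gorahapr), so the final letter is not what conditions the rule; the second-to-last letter is.
"tofridn" has second-to-last letter 'd'. The stems whose second-to-last letter is 'd' (renudt → renudttoth, hilabodp → hilabodppoth, wowidk → wowidkkoth) double the final consonant and add -oth.
The other patterns: stems whose second-to-last letter is 's' add the prefix lu-; stems whose second-to-last letter is 'p' add the prefix go-; stems whose second-to-last letter is 'g' or 'm' add -ast.
So tofridn → tofridnnoth.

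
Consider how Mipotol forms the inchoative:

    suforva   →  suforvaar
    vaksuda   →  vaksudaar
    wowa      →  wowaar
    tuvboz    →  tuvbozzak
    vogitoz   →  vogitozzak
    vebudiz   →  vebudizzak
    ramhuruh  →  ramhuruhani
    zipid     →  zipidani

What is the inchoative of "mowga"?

"mowga" ends in -a. The stems ending in -a (suforva → suforvaar, vaksuda → vaksudaar, wowa → wowaar) add -ar.
The other patterns: stems ending in -z double the final consonant and add -ak; stems ending in -d or -h add -ani.
So mowga → mowgaar.

mowgaar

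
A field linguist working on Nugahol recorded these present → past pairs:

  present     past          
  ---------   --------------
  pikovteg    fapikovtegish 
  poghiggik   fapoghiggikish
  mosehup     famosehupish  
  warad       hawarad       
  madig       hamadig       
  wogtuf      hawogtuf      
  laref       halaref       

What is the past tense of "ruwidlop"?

"ruwidlop" has 3 vowels. The stems with 3 vowels (pikovteg → fapikovtegish, poghiggik → fapoghiggikish, mosehup → famosehupish) add fa- … -ish around the stem.
So ruwidlop → faruwidlopish.

faruwidlopish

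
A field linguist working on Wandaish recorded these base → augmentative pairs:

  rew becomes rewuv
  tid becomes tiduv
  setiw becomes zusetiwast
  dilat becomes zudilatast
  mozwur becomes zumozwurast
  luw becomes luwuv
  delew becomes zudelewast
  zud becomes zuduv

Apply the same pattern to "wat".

"wat" has 1 vowel. The stems with 1 vowel (tid → tiduv, luw → luwuv, rew → rewuv) add -uv.
The other pattern: stems with 2 vowels add zu- … -ast around the stem.
So wat → watuv.

watuv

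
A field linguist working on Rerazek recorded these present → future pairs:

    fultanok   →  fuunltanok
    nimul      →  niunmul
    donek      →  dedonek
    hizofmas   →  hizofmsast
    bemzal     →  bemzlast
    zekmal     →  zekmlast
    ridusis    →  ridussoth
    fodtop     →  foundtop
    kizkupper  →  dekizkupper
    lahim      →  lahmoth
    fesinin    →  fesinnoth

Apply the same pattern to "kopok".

kounpok

ridusis and hizofmas both end in -s yet inflect differently (ridussoth, hizofmsast), so the final letter is not what conditions the rule; the last vowel is.
"kopok" has last vowel 'o'. The stems whose last vowel is 'o' (fodtop → foundtop, fultanok → fuunltanok) insert -un- after the first vowel.
The other patterns: stems whose last vowel is 'i' delete the last vowel and add -oth; stems whose last vowel is 'a' delete the last vowel and add -ast; stems whose last vowel is 'e' add the prefix de-.
So kopok → kounpok.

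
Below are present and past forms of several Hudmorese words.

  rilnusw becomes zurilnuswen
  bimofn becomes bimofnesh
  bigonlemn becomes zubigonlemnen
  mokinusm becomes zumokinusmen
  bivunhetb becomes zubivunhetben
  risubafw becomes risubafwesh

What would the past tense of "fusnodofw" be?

fusnodofwesh

risubafw and rilnusw both end in -w yet inflect differently (risubafwesh, zurilnuswen), so the final letter is not what conditions the rule; the second-to-last letter is.
"fusnodofw" has second-to-last letter 'f'. The stems whose second-to-last letter is 'f' (bimofn → bimofnesh, risubafw → risubafwesh) add -esh.
The other pattern: stems whose second-to-last letter is 'm', 's' or 't' add zu- … -en around the stem.
So fusnodofw → fusnodofwesh.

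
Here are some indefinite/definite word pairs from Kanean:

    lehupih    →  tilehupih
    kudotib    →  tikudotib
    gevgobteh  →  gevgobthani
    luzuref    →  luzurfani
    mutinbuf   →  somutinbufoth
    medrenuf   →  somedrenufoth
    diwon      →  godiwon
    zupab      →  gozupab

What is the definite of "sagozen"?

sagoznani

lehupih and gevgobteh both end in -h yet inflect differently (tilehupih, gevgobthani), so the final letter is not what conditions the rule; the last vowel is.
"sagozen" has last vowel 'e'. The stems whose last vowel is 'e' (gevgobteh → gevgobthani, luzuref → luzurfani) delete the last vowel and add -ani.
The other patterns: stems whose last vowel is 'i' add the prefix ti-; stems whose last vowel is 'u' add so- … -oth around the stem; stems whose last vowel is 'a' or 'o' add the prefix go-.
So sagozen → sagoznani.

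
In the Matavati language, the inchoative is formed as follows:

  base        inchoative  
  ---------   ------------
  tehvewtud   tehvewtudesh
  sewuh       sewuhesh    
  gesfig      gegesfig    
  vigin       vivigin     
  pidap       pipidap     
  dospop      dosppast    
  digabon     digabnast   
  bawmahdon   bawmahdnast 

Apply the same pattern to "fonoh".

pidap and dospop both end in -p yet inflect differently (pipidap, dosppast), so the final letter is not what conditions the rule; the last vowel is.
"fonoh" has last vowel 'o'. The stems whose last vowel is 'o' (dospop → dosppast, digabon → digabnast, bawmahdon → bawmahdnast) delete the last vowel and add -ast.
So fonoh → fonhast.

fonhast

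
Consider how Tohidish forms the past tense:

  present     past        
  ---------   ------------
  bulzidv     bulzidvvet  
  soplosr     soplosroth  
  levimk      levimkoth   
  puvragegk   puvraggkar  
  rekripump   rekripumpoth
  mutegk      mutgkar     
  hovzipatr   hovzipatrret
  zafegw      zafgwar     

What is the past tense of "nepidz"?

nepidzzet

hovzipatr and soplosr both end in -r yet inflect differently (hovzipatrret, soplosroth), so the final letter is not what conditions the rule; the second-to-last letter is.
"nepidz" has second-to-last letter 'd'. The one such stem in the data (bulzidv → bulzidvvet) doubles the final consonant and adds -et (as does hovzipatr), so the same rule applies.
The other patterns: stems whose second-to-last letter is 'g' delete the last vowel and add -ar; stems whose second-to-last letter is 'm' or 's' add -oth.
So nepidz → nepidzzet.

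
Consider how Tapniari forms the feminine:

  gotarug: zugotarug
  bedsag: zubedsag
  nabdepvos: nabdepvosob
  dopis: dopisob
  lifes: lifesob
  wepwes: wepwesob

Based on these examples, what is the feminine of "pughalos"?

"pughalos" ends in -s. The stems ending in -s (nabdepvos → nabdepvosob, dopis → dopisob, lifes → lifesob) add -ob.
So pughalos → pughalosob.

pughalosob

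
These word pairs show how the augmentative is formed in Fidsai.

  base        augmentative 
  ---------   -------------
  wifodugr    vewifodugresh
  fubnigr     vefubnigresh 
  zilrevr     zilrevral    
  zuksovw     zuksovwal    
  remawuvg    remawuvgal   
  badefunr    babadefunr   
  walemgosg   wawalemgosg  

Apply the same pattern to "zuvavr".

wifodugr and zilrevr both end in -r yet inflect differently (vewifodugresh, zilrevral), so the final letter is not what conditions the rule; the second-to-last letter is.
"zuvavr" has second-to-last letter 'v'. The stems whose second-to-last letter is 'v' (zilrevr → zilrevral, zuksovw → zuksovwal, remawuvg → remawuvgal) add -al.
The other patterns: stems whose second-to-last letter is 'g' add ve- … -esh around the stem; stems whose second-to-last letter is 'n' or 's' repeat the first consonant+vowel as a prefix.
So zuvavr → zuvavral.

zuvavral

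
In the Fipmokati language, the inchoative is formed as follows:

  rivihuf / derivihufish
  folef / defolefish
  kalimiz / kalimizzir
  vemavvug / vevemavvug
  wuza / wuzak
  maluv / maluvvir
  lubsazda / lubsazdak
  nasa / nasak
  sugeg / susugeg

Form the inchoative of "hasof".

"hasof" ends in -f. The stems ending in -f (folef → defolefish, rivihuf → derivihufish) add de- … -ish around the stem.
The other patterns: stems ending in -a drop the final letter and add -ak; stems ending in -g repeat the first consonant+vowel as a prefix; stems ending in -v or -z double the final consonant and add -ir.
So hasof → dehasofish.

dehasofish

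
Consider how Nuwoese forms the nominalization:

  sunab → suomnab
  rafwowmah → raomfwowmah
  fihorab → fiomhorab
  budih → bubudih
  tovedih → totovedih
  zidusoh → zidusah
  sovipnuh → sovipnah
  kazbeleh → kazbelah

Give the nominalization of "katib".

kakatib

rafwowmah and budih both end in -h yet inflect differently (raomfwowmah, bubudih), so the final letter is not what conditions the rule; the last vowel is.
"katib" has last vowel 'i'. The stems whose last vowel is 'i' (budih → bubudih, tovedih → totovedih) repeat the first consonant+vowel as a prefix.
The other patterns: stems whose last vowel is 'a' insert -om- after the first vowel; stems whose last vowel is 'e', 'o' or 'u' change the last vowel to 'a'.
So katib → kakatib.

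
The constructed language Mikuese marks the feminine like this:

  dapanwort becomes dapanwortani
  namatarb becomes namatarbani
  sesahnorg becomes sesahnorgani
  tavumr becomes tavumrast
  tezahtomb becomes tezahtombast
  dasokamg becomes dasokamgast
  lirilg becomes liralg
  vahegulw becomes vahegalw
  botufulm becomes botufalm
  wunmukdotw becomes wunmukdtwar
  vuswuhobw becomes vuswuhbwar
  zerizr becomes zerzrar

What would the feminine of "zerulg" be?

"zerulg" has second-to-last letter 'l'. The stems whose second-to-last letter is 'l' (lirilg → liralg, vahegulw → vahegalw, botufulm → botufalm) change the last vowel to 'a'.
The other patterns: stems whose second-to-last letter is 'r' add -ani; stems whose second-to-last letter is 'm' add -ast; stems whose second-to-last letter is 'b', 't' or 'z' delete the last vowel and add -ar.
So zerulg → zeralg.

zeralg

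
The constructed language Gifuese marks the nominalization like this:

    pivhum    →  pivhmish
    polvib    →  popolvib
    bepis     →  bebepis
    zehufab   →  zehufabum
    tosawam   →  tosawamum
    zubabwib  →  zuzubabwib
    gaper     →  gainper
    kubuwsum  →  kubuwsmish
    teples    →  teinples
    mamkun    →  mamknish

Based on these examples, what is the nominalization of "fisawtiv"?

"fisawtiv" has last vowel 'i'. The stems whose last vowel is 'i' (bepis → bebepis, polvib → popolvib, zubabwib → zuzubabwib) repeat the first consonant+vowel as a prefix.
So fisawtiv → fifisawtiv.

fifisawtiv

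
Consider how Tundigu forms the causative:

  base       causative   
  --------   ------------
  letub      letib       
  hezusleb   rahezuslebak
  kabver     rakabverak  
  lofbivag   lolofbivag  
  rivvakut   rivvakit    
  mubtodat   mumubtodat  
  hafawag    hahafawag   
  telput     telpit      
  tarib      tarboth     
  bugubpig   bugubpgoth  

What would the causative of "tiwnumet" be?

"tiwnumet" has last vowel 'e'. The stems whose last vowel is 'e' (hezusleb → rahezuslebak, kabver → rakabverak) add ra- … -ak around the stem.
The other patterns: stems whose last vowel is 'a' repeat the first consonant+vowel as a prefix; stems whose last vowel is 'i' delete the last vowel and add -oth; stems whose last vowel is 'u' change the last vowel to 'i'.
So tiwnumet → ratiwnumetak.

ratiwnumetak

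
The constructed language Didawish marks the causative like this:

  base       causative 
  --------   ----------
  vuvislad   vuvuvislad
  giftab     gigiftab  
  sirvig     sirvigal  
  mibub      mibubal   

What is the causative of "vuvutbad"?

giftab and mibub both end in -b yet inflect differently (gigiftab, mibubal), so the final letter is not what conditions the rule; the last vowel is.
"vuvutbad" has last vowel 'a'. The stems whose last vowel is 'a' (vuvislad → vuvuvislad, giftab → gigiftab) repeat the first consonant+vowel as a prefix.
The other pattern: stems whose last vowel is 'i' or 'u' add -al.
So vuvutbad → vuvuvutbad.

vuvuvutbad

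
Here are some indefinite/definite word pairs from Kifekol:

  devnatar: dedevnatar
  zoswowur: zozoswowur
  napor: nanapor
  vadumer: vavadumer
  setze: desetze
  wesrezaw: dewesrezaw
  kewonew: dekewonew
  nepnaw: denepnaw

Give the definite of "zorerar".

vadumer and setze both have last vowel 'e' yet inflect differently (vavadumer, desetze), so the last vowel is not what conditions the rule; the final letter is.
"zorerar" ends in -r. The stems ending in -r (devnatar → dedevnatar, zoswowur → zozoswowur, napor → nanapor) repeat the first consonant+vowel as a prefix.
So zorerar → zozorerar.

zozorerar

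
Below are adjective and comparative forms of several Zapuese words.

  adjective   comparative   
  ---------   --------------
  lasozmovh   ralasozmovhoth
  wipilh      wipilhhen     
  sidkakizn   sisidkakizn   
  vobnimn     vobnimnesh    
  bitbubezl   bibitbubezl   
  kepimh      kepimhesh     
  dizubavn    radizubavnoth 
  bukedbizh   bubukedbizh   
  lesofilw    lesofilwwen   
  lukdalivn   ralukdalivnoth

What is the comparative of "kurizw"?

kukurizw

bukedbizh and kepimh both end in -h yet inflect differently (bubukedbizh, kepimhesh), so the final letter is not what conditions the rule; the second-to-last letter is.
"kurizw" has second-to-last letter 'z'. The stems whose second-to-last letter is 'z' (sidkakizn → sisidkakizn, bukedbizh → bubukedbizh, bitbubezl → bibitbubezl) repeat the first consonant+vowel as a prefix.
So kurizw → kukurizw.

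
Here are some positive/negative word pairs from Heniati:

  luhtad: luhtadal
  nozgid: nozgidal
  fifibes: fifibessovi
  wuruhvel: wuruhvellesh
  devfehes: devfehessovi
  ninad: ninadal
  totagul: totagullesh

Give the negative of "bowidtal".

bowidtallesh

wuruhvel and fifibes both have last vowel 'e' yet inflect differently (wuruhvellesh, fifibessovi), so the last vowel is not what conditions the rule; the final letter is.
"bowidtal" ends in -l. The stems ending in -l (wuruhvel → wuruhvellesh, totagul → totagullesh) double the final consonant and add -esh.
The other patterns: stems ending in -d add -al; stems ending in -s double the final consonant and add -ovi.
So bowidtal → bowidtallesh.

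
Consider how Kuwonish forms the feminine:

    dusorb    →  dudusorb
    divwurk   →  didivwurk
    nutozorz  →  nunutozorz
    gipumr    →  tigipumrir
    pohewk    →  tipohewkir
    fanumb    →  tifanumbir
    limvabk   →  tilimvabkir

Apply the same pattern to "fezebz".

"fezebz" has second-to-last letter 'b'. The one such stem in the data (limvabk → tilimvabkir) adds ti- … -ir around the stem, so the same rule applies.
So fezebz → tifezebzir.

tifezebzir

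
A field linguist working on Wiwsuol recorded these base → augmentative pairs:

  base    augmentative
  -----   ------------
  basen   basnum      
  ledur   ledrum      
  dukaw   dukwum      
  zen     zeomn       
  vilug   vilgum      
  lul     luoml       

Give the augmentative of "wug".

wuomg

"wug" has 1 vowel. The stems with 1 vowel (zen → zeomn, lul → luoml) insert -om- after the first vowel.
So wug → wuomg.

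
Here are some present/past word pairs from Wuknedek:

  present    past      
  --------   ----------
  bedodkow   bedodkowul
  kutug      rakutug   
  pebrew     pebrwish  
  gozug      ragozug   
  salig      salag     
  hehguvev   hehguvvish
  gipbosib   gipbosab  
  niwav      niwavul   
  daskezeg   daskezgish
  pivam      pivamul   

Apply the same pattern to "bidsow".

salig and daskezeg both end in -g yet inflect differently (salag, daskezgish), so the final letter is not what conditions the rule; the last vowel is.
"bidsow" has last vowel 'o'. The one such stem in the data (bedodkow → bedodkowul) adds -ul, so the same rule applies.
The other patterns: stems whose last vowel is 'i' change the last vowel to 'a'; stems whose last vowel is 'e' delete the last vowel and add -ish; stems whose last vowel is 'u' add the prefix ra-.
So bidsow → bidsowul.

bidsowul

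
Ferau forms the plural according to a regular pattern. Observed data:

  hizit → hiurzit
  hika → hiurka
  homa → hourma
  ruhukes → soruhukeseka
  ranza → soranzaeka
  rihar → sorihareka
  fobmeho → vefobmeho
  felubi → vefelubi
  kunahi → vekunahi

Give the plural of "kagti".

hika and ranza both end in -a yet inflect differently (hiurka, soranzaeka), so the final letter is not what conditions the rule; the first letter is.
"kagti" begins with k-. The one such stem in the data (kunahi → vekunahi) adds the prefix ve-, so the same rule applies.
The other patterns: stems beginning with h- insert -ur- after the first vowel; stems beginning with r- add so- … -eka around the stem.
So kagti → vekagti.

vekagti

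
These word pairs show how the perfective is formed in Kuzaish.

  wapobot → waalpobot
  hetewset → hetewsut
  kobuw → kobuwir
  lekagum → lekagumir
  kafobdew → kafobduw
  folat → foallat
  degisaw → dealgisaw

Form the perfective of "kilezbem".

kilezbum

kafobdew and kobuw both end in -w yet inflect differently (kafobduw, kobuwir), so the final letter is not what conditions the rule; the last vowel is.
"kilezbem" has last vowel 'e'. The stems whose last vowel is 'e' (hetewset → hetewsut, kafobdew → kafobduw) change the last vowel to 'u'.
So kilezbem → kilezbum.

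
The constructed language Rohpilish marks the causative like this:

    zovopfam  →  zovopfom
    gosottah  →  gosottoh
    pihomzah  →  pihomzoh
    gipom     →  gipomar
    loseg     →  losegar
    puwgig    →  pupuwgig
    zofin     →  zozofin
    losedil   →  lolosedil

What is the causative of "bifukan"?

bifukon

"bifukan" has last vowel 'a'. The stems whose last vowel is 'a' (zovopfam → zovopfom, gosottah → gosottoh, pihomzah → pihomzoh) change the last vowel to 'o'.
So bifukan → bifukon.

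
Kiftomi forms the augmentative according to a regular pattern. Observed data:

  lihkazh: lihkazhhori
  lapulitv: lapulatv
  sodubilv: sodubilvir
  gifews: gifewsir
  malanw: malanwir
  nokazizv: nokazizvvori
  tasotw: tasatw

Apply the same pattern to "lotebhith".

lapulitv and nokazizv both end in -v yet inflect differently (lapulatv, nokazizvvori), so the final letter is not what conditions the rule; the second-to-last letter is.
"lotebhith" has second-to-last letter 't'. The stems whose second-to-last letter is 't' (tasotw → tasatw, lapulitv → lapulatv) change the last vowel to 'a'.
The other patterns: stems whose second-to-last letter is 'z' double the final consonant and add -ori; stems whose second-to-last letter is 'l', 'n' or 'w' add -ir.
So lotebhith → lotebhath.

lotebhath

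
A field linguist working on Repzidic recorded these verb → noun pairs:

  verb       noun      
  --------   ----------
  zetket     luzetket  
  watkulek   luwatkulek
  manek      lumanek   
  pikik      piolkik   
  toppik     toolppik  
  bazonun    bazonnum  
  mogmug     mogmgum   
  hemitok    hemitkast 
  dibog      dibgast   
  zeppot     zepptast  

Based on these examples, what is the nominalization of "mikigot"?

mikigtast

"mikigot" has last vowel 'o'. The stems whose last vowel is 'o' (hemitok → hemitkast, dibog → dibgast, zeppot → zepptast) delete the last vowel and add -ast.
So mikigot → mikigtast.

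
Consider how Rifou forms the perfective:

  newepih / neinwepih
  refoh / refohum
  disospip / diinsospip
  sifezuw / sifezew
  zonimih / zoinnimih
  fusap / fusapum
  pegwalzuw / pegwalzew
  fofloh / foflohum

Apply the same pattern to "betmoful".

betmofel

"betmoful" has last vowel 'u'. The stems whose last vowel is 'u' (pegwalzuw → pegwalzew, sifezuw → sifezew) change the last vowel to 'e'.
The other patterns: stems whose last vowel is 'i' insert -in- after the first vowel; stems whose last vowel is 'a' or 'o' add -um.
So betmoful → betmofel.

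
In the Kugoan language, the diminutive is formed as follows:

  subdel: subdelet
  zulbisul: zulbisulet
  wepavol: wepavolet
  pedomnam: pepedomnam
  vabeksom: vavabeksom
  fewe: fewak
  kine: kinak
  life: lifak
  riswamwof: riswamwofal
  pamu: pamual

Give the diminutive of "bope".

"bope" ends in -e. The stems ending in -e (fewe → fewak, kine → kinak, life → lifak) drop the final letter and add -ak.
So bope → bopak.

bopak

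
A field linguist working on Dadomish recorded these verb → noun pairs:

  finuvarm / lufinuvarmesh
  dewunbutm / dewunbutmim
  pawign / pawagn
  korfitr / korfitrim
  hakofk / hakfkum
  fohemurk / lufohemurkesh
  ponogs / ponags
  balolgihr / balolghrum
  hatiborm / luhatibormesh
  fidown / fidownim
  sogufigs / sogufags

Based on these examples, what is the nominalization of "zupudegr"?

zupudagr

pawign and fidown both end in -n yet inflect differently (pawagn, fidownim), so the final letter is not what conditions the rule; the second-to-last letter is.
"zupudegr" has second-to-last letter 'g'. The stems whose second-to-last letter is 'g' (sogufigs → sogufags, ponogs → ponags, pawign → pawagn) change the last vowel to 'a'.
The other patterns: stems whose second-to-last letter is 't' or 'w' add -im; stems whose second-to-last letter is 'r' add lu- … -esh around the stem; stems whose second-to-last letter is 'f' or 'h' delete the last vowel and add -um.
So zupudegr → zupudagr.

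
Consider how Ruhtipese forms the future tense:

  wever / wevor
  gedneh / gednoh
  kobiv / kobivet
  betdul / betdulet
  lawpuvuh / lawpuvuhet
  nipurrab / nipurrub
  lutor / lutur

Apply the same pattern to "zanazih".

gedneh and lawpuvuh both end in -h yet inflect differently (gednoh, lawpuvuhet), so the final letter is not what conditions the rule; the last vowel is.
"zanazih" has last vowel 'i'. The one such stem in the data (kobiv → kobivet) adds -et, so the same rule applies.
The other patterns: stems whose last vowel is 'e' change the last vowel to 'o'; stems whose last vowel is 'a' or 'o' change the last vowel to 'u'.
So zanazih → zanazihet.

zanazihet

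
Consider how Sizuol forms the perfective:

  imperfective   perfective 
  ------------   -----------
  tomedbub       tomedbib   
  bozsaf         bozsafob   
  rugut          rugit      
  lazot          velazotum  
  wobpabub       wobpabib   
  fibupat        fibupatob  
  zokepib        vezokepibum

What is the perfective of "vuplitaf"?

vuplitafob

fibupat and rugut both end in -t yet inflect differently (fibupatob, rugit), so the final letter is not what conditions the rule; the last vowel is.
"vuplitaf" has last vowel 'a'. The stems whose last vowel is 'a' (fibupat → fibupatob, bozsaf → bozsafob) add -ob.
The other patterns: stems whose last vowel is 'u' change the last vowel to 'i'; stems whose last vowel is 'i' or 'o' add ve- … -um around the stem.
So vuplitaf → vuplitafob.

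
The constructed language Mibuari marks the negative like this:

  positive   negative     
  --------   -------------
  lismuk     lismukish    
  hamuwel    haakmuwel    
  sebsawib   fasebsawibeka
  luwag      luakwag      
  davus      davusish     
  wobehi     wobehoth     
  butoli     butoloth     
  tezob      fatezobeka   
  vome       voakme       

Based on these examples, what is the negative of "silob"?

"silob" ends in -b. The stems ending in -b (tezob → fatezobeka, sebsawib → fasebsawibeka) add fa- … -eka around the stem.
The other patterns: stems ending in -i drop the final letter and add -oth; stems ending in -k or -s add -ish; stems ending in -e, -g or -l insert -ak- after the first vowel.
So silob → fasilobeka.

fasilobeka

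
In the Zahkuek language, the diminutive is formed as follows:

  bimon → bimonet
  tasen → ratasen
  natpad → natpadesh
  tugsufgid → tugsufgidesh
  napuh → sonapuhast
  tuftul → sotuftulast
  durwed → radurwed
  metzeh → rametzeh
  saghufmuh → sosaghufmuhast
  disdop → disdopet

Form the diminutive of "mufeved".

bimon and tasen both end in -n yet inflect differently (bimonet, ratasen), so the final letter is not what conditions the rule; the last vowel is.
"mufeved" has last vowel 'e'. The stems whose last vowel is 'e' (tasen → ratasen, metzeh → rametzeh, durwed → radurwed) add the prefix ra-.
The other patterns: stems whose last vowel is 'o' add -et; stems whose last vowel is 'u' add so- … -ast around the stem; stems whose last vowel is 'a' or 'i' add -esh.
So mufeved → ramufeved.

ramufeved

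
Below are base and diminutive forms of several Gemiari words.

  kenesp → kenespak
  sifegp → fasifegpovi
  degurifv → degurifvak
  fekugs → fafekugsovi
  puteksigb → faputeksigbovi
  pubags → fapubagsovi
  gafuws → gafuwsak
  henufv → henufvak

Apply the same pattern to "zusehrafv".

"zusehrafv" has second-to-last letter 'f'. The stems whose second-to-last letter is 'f' (degurifv → degurifvak, henufv → henufvak) add -ak.
So zusehrafv → zusehrafvak.

zusehrafvak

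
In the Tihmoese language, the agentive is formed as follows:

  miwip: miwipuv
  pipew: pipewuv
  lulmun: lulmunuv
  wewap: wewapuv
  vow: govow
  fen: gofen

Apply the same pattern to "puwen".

puwenuv

pipew and vow both end in -w yet inflect differently (pipewuv, govow), so the final letter is not what conditions the rule; the number of vowels is.
"puwen" has 2 vowels. The stems with 2 vowels (miwip → miwipuv, pipew → pipewuv, lulmun → lulmunuv) add -uv.
So puwen → puwenuv.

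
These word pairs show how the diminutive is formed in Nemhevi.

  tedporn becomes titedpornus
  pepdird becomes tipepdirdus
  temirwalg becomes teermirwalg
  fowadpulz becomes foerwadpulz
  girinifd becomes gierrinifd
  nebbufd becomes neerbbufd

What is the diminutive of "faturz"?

tifaturzus

pepdird and girinifd both end in -d yet inflect differently (tipepdirdus, gierrinifd), so the final letter is not what conditions the rule; the second-to-last letter is.
"faturz" has second-to-last letter 'r'. The stems whose second-to-last letter is 'r' (tedporn → titedpornus, pepdird → tipepdirdus) add ti- … -us around the stem.
The other pattern: stems whose second-to-last letter is 'f' or 'l' insert -er- after the first vowel.
So faturz → tifaturzus.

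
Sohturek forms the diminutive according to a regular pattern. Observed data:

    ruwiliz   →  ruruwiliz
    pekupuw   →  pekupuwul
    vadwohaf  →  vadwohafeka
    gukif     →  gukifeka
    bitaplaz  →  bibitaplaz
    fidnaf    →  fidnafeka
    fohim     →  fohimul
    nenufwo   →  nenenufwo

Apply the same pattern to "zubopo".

gukif and ruwiliz both have last vowel 'i' yet inflect differently (gukifeka, ruruwiliz), so the last vowel is not what conditions the rule; the final letter is.
"zubopo" ends in -o. The one such stem in the data (nenufwo → nenenufwo) repeats the first consonant+vowel as a prefix (as do ruwiliz, bitaplaz), so the same rule applies.
The other patterns: stems ending in -f add -eka; stems ending in -m or -w add -ul.
So zubopo → zuzubopo.

zuzubopo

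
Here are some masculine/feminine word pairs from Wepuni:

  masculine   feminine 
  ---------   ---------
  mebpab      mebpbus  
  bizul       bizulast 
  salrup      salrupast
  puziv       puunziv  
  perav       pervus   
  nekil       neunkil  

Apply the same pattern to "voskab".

"voskab" has last vowel 'a'. The stems whose last vowel is 'a' (perav → pervus, mebpab → mebpbus) delete the last vowel and add -us.
So voskab → voskbus.

voskbus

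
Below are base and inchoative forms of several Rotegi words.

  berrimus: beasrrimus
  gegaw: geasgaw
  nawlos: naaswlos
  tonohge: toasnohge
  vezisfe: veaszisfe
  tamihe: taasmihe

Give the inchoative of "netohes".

Every pair shown (berrimus → beasrrimus, gegaw → geasgaw, nawlos → naaswlos, …) follows the same rule: insert -as- after the first vowel.
So netohes → neastohes.

neastohes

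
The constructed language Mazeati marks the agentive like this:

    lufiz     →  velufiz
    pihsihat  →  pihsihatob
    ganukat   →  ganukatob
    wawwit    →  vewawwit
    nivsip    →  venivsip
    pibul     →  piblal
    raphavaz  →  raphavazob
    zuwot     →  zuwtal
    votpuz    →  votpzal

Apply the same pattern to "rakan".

"rakan" has last vowel 'a'. The stems whose last vowel is 'a' (pihsihat → pihsihatob, raphavaz → raphavazob, ganukat → ganukatob) add -ob.
The other patterns: stems whose last vowel is 'i' add the prefix ve-; stems whose last vowel is 'o' or 'u' delete the last vowel and add -al.
So rakan → rakanob.

rakanob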